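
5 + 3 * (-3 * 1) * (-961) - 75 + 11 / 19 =163012 / 19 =8579.58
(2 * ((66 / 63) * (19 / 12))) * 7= 209 / 9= 23.22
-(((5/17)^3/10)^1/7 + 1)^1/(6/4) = -68807/103173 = -0.67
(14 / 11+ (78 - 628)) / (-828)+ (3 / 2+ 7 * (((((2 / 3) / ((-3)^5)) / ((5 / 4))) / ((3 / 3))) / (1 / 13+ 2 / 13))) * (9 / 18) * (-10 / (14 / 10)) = -34522867 / 7746354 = -4.46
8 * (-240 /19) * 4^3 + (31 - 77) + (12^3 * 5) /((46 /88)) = 4376698 /437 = 10015.33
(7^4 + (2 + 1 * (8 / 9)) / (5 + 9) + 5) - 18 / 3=151213 / 63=2400.21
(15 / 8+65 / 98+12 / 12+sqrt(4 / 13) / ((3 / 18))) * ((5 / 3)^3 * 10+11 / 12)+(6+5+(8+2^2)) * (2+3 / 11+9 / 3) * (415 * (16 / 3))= 5099 * sqrt(13) / 117+125078504563 / 465696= 268741.16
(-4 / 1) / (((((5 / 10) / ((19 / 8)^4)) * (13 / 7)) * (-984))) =912247 / 6549504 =0.14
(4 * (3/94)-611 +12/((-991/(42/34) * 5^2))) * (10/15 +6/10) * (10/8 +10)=-8704.94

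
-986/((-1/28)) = 27608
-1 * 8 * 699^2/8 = -488601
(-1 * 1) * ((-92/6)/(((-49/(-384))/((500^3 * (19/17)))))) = 13984000000000/833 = 16787515006.00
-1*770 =-770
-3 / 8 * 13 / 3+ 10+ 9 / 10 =371 / 40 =9.28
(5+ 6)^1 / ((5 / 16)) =176 / 5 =35.20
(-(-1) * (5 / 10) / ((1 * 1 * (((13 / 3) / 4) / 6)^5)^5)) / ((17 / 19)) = 257653482034863301654493987905247152110361903104 / 119958970252735883322522574781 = 2147846730361434088.80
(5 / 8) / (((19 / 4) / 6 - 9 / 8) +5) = 15 / 112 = 0.13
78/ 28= 39/ 14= 2.79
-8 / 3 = -2.67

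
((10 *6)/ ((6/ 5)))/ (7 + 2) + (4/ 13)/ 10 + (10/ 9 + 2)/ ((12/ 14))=16174/ 1755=9.22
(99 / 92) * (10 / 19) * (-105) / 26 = -51975 / 22724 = -2.29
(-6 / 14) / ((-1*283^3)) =3 / 158656309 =0.00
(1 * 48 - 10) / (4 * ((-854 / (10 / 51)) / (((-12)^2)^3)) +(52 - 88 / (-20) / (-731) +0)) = 34560276480 / 47282229287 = 0.73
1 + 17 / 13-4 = -22 / 13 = -1.69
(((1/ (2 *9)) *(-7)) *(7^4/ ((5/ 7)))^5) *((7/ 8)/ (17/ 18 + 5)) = -65712362363534280139543/ 2675000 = -24565369107863282.30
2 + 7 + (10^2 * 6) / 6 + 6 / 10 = 548 / 5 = 109.60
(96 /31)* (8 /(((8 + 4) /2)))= 128 /31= 4.13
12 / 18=2 / 3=0.67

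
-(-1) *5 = 5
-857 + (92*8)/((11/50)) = 27373/11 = 2488.45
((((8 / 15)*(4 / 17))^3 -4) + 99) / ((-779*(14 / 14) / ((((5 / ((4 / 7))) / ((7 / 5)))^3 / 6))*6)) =-0.83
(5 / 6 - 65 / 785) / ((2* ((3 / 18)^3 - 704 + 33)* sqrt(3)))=-6* sqrt(3) / 32185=-0.00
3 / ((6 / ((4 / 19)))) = 0.11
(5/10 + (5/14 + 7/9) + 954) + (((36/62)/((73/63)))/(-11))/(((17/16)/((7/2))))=25473611353/26660403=955.48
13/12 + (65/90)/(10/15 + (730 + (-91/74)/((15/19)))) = 3510221/3237244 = 1.08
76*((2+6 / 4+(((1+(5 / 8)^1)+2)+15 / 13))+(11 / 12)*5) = 76247 / 78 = 977.53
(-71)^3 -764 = -358675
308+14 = 322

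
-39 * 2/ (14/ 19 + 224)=-0.35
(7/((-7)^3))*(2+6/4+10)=-27/98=-0.28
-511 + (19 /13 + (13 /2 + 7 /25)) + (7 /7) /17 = -5554831 /11050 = -502.70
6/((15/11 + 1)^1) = 33/13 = 2.54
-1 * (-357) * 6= 2142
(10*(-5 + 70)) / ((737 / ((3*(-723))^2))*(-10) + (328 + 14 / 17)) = 1039707981 / 525967414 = 1.98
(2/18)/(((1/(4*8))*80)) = 2/45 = 0.04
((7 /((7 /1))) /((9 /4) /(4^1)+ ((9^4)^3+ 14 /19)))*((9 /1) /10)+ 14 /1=6010100536344698 /429292895453095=14.00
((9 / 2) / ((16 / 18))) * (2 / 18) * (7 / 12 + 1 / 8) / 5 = 51 / 640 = 0.08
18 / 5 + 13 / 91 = 131 / 35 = 3.74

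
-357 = -357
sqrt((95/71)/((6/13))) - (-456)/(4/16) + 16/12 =sqrt(526110)/426 + 5476/3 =1827.04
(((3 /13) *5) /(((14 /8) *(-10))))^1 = -6 /91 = -0.07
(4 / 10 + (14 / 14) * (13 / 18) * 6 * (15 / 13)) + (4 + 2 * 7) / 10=36 / 5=7.20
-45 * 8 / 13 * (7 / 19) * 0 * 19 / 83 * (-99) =0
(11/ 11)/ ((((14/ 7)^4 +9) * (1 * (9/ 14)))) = 14/ 225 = 0.06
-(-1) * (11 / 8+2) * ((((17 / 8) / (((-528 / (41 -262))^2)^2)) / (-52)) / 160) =-3119425829 / 117904905338880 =-0.00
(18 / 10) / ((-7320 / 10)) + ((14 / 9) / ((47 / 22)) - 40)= -20267909 / 516060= -39.27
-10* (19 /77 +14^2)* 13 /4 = -982215 /154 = -6378.02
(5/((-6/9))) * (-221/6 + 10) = 805/4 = 201.25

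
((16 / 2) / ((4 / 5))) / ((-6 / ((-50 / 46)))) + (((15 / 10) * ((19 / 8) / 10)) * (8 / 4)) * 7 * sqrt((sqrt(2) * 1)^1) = 125 / 69 + 399 * 2^(1 / 4) / 80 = 7.74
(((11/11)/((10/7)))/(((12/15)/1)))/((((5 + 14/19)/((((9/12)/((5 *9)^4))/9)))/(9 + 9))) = 133/2383830000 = 0.00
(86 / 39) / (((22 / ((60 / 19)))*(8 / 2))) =215 / 2717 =0.08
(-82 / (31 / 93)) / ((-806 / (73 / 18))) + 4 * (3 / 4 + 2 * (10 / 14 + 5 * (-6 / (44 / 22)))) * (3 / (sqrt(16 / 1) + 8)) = -899909 / 33852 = -26.58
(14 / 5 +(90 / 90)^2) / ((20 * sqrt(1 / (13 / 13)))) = 19 / 100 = 0.19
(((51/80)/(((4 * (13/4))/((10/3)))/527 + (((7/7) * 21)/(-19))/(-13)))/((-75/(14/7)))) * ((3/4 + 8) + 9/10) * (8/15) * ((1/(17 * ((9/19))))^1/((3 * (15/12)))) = -954659446/30451696875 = -0.03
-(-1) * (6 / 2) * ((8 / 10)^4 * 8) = 6144 / 625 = 9.83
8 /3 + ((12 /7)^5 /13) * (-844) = -628294696 /655473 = -958.54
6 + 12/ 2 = 12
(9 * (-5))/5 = -9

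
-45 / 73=-0.62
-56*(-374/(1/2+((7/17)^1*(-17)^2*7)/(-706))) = -462077/15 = -30805.13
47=47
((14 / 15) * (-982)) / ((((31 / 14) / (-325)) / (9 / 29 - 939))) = -113521910320 / 899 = -126275762.31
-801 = -801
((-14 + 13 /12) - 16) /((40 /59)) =-20473 /480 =-42.65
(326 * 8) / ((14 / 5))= 6520 / 7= 931.43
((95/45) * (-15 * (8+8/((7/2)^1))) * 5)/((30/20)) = -7600/7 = -1085.71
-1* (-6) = 6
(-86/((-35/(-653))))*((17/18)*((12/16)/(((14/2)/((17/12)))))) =-8114831/35280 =-230.01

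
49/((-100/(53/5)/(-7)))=18179/500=36.36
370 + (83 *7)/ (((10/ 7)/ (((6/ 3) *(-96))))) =-388582/ 5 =-77716.40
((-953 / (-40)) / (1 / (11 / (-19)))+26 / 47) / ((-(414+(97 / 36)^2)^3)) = 128686201846272 / 726586347995893460305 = 0.00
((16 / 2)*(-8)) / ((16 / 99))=-396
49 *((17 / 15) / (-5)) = -833 / 75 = -11.11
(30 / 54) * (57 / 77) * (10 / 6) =475 / 693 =0.69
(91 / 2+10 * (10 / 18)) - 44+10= 307 / 18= 17.06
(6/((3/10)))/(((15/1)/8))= 32/3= 10.67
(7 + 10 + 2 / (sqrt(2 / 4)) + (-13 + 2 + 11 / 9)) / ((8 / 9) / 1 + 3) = 18 * sqrt(2) / 35 + 13 / 7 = 2.58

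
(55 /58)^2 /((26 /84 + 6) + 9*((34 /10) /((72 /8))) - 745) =-0.00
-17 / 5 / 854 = -17 / 4270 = -0.00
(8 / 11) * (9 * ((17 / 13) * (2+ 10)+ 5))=19368 / 143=135.44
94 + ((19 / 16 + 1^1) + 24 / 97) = 149667 / 1552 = 96.43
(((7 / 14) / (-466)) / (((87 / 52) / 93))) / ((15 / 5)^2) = -403 / 60813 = -0.01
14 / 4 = 7 / 2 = 3.50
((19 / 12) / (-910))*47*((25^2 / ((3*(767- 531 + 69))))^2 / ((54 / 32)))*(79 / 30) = -0.06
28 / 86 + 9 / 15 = 199 / 215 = 0.93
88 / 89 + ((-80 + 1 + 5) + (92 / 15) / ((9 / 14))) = -762598 / 12015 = -63.47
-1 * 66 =-66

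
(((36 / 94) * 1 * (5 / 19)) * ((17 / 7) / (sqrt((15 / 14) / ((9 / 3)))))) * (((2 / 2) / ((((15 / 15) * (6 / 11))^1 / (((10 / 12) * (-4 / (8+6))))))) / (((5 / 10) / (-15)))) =28050 * sqrt(70) / 43757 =5.36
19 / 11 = 1.73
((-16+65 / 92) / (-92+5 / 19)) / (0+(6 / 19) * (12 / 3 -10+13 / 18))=-3819 / 38180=-0.10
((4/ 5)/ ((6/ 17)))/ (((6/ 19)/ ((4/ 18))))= 646/ 405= 1.60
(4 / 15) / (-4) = -1 / 15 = -0.07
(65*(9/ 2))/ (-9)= -65/ 2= -32.50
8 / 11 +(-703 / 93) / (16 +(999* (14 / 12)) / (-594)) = 119292 / 631873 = 0.19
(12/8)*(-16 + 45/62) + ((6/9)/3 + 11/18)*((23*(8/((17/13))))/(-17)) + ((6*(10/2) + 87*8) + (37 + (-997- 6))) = -29006587/107508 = -269.81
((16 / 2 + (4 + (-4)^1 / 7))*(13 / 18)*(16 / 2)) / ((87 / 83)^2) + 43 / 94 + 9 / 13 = 35690339315 / 582707034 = 61.25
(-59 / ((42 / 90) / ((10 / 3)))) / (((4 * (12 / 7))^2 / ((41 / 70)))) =-12095 / 2304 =-5.25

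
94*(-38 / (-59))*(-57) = -203604 / 59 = -3450.92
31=31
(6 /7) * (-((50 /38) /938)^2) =-1875 /1111682894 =-0.00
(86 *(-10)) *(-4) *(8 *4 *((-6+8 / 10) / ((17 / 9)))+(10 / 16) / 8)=-20588701 / 68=-302775.01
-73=-73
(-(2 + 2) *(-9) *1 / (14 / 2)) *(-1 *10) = -360 / 7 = -51.43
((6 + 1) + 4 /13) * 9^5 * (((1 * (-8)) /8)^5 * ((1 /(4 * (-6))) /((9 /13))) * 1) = 25970.62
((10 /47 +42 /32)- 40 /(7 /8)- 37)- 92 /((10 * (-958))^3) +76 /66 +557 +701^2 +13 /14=586914127319244254543 /1193208608823000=491878.89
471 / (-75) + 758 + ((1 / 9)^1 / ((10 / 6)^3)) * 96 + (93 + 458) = 163128 / 125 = 1305.02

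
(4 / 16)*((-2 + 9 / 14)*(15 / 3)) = -95 / 56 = -1.70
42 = 42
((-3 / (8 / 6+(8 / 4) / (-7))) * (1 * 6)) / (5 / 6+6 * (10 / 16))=-2268 / 605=-3.75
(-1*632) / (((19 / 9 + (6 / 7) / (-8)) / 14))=-2229696 / 505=-4415.24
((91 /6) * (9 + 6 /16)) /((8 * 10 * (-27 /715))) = -325325 /6912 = -47.07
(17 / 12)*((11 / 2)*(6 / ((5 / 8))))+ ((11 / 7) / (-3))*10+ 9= 8249 / 105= 78.56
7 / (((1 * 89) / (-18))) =-126 / 89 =-1.42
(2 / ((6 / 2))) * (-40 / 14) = -40 / 21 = -1.90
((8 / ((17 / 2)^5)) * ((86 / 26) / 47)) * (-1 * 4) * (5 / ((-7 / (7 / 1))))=220160 / 867532627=0.00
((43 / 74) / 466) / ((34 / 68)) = 43 / 17242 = 0.00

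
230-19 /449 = 229.96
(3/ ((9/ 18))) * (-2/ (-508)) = 0.02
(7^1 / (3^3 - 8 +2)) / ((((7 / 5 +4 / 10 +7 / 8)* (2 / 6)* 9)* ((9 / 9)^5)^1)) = 0.04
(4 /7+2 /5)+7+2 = 349 /35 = 9.97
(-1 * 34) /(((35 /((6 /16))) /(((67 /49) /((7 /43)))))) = -146931 /48020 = -3.06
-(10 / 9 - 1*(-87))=-793 / 9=-88.11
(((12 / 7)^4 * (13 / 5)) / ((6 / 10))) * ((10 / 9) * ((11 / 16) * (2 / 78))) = 1760 / 2401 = 0.73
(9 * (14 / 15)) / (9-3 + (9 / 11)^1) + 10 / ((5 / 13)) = 3404 / 125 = 27.23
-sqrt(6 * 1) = -sqrt(6) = -2.45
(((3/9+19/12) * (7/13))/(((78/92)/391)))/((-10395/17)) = -3516263/4517370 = -0.78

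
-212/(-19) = 212/19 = 11.16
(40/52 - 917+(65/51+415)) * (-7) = 2320297/663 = 3499.69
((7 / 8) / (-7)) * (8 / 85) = -1 / 85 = -0.01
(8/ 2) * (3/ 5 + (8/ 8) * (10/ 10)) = 6.40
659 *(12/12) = 659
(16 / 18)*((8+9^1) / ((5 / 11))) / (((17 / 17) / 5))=1496 / 9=166.22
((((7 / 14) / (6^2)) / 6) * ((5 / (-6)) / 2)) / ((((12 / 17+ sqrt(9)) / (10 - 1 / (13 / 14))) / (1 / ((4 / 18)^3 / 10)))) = -12325 / 5824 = -2.12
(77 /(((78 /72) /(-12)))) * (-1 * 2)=22176 /13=1705.85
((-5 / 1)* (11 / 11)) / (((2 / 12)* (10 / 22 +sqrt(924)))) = 1650 / 111779 -7260* sqrt(231) / 111779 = -0.97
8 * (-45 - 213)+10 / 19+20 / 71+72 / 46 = -63966094 / 31027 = -2061.63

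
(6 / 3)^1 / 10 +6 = 6.20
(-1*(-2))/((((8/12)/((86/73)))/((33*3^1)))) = 25542/73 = 349.89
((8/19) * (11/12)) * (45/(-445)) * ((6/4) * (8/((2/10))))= -3960/1691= -2.34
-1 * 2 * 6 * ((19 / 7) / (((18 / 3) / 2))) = -76 / 7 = -10.86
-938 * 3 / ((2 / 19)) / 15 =-1782.20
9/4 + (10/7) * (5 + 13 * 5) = 409/4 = 102.25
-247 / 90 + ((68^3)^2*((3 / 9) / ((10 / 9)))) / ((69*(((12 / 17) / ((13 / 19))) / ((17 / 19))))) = 55716769422587 / 149454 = 372802129.23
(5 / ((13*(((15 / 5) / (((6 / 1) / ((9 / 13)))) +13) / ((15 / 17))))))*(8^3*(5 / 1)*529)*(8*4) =6500352000 / 5899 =1101941.35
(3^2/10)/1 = 9/10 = 0.90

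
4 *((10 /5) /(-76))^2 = 1 /361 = 0.00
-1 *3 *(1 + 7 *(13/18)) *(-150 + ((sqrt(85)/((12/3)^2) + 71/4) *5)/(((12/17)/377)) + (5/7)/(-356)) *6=-154012729925/29904 - 3492905 *sqrt(85)/192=-5317962.35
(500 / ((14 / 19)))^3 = 107171875000 / 343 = 312454446.06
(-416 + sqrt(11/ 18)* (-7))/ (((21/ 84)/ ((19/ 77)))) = -416.00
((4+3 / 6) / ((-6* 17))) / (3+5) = -0.01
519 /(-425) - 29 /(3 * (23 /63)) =-270762 /9775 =-27.70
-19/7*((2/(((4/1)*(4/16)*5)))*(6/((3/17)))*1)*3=-3876/35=-110.74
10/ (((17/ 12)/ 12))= 1440/ 17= 84.71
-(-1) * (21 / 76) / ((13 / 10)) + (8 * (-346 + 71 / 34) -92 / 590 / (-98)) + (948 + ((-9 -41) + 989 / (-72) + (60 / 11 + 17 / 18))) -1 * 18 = -30099544955917 / 16023887880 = -1878.42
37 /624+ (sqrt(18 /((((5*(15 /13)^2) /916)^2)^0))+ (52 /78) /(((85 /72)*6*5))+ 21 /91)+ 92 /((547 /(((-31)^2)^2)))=3*sqrt(2)+ 22532479574999 /145064400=155331.67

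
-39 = -39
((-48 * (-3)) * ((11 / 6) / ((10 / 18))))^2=5645376 / 25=225815.04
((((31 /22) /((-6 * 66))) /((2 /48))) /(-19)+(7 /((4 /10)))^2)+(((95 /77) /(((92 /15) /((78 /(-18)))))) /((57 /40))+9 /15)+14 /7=2281853543 /7402780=308.24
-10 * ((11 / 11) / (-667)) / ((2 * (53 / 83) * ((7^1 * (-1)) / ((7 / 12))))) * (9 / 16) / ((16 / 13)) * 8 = -16185 / 4524928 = -0.00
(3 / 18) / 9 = 1 / 54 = 0.02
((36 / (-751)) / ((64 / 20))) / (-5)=9 / 3004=0.00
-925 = -925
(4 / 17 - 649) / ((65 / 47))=-469.11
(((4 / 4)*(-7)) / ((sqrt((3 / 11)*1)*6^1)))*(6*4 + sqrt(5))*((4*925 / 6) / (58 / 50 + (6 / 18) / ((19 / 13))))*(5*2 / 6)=15378125*sqrt(33)*(-24 - sqrt(5)) / 53406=-43397.93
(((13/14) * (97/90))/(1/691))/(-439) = -1.58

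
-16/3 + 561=1667/3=555.67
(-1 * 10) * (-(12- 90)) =-780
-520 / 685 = -104 / 137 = -0.76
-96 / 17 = -5.65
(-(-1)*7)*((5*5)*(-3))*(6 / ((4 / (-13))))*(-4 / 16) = -20475 / 8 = -2559.38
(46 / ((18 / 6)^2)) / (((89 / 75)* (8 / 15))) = 2875 / 356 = 8.08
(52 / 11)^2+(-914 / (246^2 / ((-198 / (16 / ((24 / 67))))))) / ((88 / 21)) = 4876178239 / 218045872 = 22.36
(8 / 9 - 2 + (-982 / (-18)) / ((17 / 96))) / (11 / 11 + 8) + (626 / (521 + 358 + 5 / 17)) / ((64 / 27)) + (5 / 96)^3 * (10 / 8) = 23207397744715 / 674476720128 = 34.41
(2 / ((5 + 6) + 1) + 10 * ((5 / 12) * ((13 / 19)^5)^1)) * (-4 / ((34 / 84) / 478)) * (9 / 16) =-5207252652 / 2476099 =-2103.01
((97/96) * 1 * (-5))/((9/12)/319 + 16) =-154715/490056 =-0.32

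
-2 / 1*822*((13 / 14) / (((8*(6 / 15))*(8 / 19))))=-507585 / 448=-1133.00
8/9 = 0.89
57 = 57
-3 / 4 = -0.75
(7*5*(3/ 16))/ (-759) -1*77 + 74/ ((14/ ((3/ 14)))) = -15050155/ 198352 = -75.88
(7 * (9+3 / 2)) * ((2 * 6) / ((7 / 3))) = 378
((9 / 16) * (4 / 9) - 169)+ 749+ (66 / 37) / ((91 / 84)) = 1119569 / 1924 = 581.90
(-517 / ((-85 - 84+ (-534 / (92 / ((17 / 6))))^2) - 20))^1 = -6.35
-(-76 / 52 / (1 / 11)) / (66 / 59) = 1121 / 78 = 14.37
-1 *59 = -59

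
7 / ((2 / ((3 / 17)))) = 21 / 34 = 0.62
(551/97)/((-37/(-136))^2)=10191296/132793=76.75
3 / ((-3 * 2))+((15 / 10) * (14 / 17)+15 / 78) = 205 / 221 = 0.93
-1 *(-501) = 501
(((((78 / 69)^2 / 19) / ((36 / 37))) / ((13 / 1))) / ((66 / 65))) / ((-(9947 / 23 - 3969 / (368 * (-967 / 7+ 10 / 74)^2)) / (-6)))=639123400048640 / 8796997456141115529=0.00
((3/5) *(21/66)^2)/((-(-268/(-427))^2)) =-26802363/173814080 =-0.15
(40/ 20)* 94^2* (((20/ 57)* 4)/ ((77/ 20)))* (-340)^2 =3268613120000/ 4389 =744728439.28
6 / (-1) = -6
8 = 8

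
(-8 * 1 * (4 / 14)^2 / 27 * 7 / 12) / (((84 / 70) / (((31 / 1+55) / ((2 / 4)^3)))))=-13760 / 1701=-8.09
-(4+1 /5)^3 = -9261 /125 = -74.09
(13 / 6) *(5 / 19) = 65 / 114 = 0.57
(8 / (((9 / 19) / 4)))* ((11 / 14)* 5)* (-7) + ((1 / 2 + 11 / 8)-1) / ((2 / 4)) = -66817 / 36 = -1856.03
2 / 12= 1 / 6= 0.17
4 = 4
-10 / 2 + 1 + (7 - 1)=2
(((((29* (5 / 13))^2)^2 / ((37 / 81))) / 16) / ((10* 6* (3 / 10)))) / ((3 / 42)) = 27849189375 / 16908112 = 1647.09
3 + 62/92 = 169/46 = 3.67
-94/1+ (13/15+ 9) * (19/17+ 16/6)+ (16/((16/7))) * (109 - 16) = 594.34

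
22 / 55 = 2 / 5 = 0.40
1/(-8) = -1/8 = -0.12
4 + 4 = 8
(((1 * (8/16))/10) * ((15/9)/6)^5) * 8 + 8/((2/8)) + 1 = 31178497/944784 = 33.00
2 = 2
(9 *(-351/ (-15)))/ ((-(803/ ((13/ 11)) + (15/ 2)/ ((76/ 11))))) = -2080728/ 6723805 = -0.31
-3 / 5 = -0.60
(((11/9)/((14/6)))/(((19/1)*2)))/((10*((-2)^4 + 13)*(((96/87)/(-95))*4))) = -0.00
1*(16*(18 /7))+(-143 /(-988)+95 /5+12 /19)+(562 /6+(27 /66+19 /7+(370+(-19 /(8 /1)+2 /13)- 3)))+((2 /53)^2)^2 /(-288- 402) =72136548096491083 /138063533487880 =522.49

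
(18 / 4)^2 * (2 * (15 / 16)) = 1215 / 32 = 37.97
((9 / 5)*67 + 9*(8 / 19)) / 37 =11817 / 3515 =3.36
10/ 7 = 1.43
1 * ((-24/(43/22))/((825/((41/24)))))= -82/3225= -0.03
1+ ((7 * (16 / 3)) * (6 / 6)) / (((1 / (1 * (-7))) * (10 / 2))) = -769 / 15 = -51.27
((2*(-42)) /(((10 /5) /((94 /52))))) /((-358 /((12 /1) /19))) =5922 /44213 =0.13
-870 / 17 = -51.18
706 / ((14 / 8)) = 2824 / 7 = 403.43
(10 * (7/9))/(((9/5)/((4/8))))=175/81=2.16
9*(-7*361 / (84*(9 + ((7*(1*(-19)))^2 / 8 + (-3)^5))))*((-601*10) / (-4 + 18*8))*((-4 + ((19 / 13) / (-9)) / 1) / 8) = -105660007 / 34544328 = -3.06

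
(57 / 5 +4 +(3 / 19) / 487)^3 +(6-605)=302381256418084561 / 99027929659625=3053.49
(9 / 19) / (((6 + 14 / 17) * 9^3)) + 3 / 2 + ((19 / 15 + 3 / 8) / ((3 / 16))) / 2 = 5246707 / 892620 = 5.88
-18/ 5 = -3.60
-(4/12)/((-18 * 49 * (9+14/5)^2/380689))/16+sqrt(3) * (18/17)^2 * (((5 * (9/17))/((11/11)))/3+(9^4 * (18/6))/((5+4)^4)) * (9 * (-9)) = 9517225/147371616 -1732104 * sqrt(3)/4913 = -610.58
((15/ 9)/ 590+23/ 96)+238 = 238.24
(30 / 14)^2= 225 / 49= 4.59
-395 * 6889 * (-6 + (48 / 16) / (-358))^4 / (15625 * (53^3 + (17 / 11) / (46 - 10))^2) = -114186643412793595109631 / 11150850301515742828242378125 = -0.00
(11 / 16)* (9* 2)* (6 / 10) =297 / 40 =7.42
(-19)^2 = 361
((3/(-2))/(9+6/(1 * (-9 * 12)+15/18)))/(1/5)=-3215/3834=-0.84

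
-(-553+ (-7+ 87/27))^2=-310001.49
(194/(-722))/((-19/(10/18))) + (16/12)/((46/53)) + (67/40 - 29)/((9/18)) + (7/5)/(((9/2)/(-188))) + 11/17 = -3570567703/32182428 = -110.95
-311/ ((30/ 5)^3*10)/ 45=-311/ 97200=-0.00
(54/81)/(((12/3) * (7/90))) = 2.14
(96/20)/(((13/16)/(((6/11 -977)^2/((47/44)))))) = 177206908416/33605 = 5273230.42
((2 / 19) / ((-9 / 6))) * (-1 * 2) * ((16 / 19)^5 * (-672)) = -1879048192 / 47045881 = -39.94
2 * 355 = 710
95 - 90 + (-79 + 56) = -18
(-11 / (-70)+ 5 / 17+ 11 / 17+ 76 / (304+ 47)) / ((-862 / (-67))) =36796199 / 360048780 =0.10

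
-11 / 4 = -2.75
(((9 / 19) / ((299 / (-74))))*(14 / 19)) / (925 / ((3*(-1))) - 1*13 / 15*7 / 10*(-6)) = 174825 / 616655507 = 0.00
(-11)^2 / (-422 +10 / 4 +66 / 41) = -9922 / 34267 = -0.29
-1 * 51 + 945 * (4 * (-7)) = -26511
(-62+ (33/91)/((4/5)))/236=-22403/85904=-0.26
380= 380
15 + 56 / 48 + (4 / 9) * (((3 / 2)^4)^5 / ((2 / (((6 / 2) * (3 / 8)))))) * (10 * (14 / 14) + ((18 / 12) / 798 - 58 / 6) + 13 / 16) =25980555033359 / 26776436736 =970.28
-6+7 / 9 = -47 / 9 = -5.22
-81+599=518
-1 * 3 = -3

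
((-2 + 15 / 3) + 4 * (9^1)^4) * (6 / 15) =52494 / 5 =10498.80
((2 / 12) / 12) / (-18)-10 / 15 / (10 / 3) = -1301 / 6480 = -0.20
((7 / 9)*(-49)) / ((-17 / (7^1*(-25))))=-60025 / 153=-392.32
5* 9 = 45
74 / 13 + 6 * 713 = 55688 / 13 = 4283.69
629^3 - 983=248857206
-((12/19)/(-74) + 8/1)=-5618/703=-7.99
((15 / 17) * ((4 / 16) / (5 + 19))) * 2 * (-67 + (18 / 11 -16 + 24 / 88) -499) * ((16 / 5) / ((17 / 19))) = -121239 / 3179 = -38.14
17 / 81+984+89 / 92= 7341541 / 7452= 985.18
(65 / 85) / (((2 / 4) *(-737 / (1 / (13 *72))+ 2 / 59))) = -767 / 345950731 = -0.00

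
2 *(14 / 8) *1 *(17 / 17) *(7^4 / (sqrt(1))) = 16807 / 2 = 8403.50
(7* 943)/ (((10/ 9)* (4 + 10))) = 8487/ 20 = 424.35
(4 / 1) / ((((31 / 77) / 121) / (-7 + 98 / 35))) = -782628 / 155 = -5049.21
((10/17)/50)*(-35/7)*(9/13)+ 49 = 10820/221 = 48.96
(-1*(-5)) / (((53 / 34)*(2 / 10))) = 850 / 53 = 16.04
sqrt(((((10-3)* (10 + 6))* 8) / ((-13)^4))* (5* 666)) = 48* sqrt(1295) / 169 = 10.22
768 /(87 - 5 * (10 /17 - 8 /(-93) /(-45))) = 10927872 /1196209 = 9.14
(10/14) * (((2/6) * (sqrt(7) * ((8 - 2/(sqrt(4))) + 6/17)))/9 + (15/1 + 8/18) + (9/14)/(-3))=625 * sqrt(7)/3213 + 9595/882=11.39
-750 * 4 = -3000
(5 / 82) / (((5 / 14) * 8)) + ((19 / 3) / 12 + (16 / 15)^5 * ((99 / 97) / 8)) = 1947004651 / 2684475000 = 0.73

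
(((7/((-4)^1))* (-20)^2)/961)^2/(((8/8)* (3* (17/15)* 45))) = 490000/141298713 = 0.00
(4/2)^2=4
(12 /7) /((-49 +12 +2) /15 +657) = 9 /3437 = 0.00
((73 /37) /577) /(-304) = -73 /6490096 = -0.00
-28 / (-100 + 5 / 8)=224 / 795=0.28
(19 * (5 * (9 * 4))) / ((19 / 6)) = 1080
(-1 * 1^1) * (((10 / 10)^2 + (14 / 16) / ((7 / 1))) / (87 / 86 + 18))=-129 / 2180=-0.06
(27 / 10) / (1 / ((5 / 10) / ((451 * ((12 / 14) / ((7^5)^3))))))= 299096375126409 / 18040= 16579621681.06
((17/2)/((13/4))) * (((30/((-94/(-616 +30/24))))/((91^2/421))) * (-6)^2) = 4751747010/5059691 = 939.14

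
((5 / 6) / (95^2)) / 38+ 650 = 267501001 / 411540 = 650.00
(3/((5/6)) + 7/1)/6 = 53/30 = 1.77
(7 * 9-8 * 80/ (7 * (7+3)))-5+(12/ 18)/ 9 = 9248/ 189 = 48.93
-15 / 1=-15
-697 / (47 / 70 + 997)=-48790 / 69837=-0.70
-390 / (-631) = 0.62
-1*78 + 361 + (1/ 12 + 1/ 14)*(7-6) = 23785/ 84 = 283.15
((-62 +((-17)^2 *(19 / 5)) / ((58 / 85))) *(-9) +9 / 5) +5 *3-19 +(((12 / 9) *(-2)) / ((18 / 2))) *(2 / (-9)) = -981577579 / 70470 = -13929.01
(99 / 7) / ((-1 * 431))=-99 / 3017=-0.03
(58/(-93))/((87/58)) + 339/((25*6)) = 25727/13950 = 1.84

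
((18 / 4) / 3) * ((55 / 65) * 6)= 7.62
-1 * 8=-8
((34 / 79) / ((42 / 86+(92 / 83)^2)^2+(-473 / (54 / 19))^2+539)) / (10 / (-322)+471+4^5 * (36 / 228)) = 782737745937843276 / 32492842087040601807535573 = 0.00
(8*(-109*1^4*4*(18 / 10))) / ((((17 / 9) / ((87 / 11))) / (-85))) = 24579936 / 11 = 2234539.64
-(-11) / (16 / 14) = 77 / 8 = 9.62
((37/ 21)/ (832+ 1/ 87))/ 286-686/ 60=-2485286696/ 217372155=-11.43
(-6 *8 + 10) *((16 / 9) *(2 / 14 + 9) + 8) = -58064 / 63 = -921.65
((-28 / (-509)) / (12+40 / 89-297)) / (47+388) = -2492 / 5607334875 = -0.00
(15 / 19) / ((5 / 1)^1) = 3 / 19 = 0.16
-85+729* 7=5018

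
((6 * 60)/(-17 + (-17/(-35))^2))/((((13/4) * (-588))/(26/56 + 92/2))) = 487875/934388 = 0.52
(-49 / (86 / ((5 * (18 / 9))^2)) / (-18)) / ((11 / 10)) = 12250 / 4257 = 2.88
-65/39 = -5/3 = -1.67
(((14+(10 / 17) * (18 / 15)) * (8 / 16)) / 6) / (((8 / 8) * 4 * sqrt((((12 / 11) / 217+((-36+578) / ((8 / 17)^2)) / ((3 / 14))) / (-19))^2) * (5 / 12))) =27211800 / 22246756699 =0.00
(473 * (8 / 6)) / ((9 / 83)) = 157036 / 27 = 5816.15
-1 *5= -5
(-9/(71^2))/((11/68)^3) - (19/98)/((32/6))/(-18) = -26496104455/63123643968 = -0.42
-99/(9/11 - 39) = 363/140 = 2.59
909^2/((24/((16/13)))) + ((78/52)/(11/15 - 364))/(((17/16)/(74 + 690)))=51023683062/1204229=42370.42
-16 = -16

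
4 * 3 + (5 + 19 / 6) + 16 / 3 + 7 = 32.50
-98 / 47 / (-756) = 7 / 2538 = 0.00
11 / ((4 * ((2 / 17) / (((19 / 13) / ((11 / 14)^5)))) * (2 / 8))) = 86858576 / 190333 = 456.35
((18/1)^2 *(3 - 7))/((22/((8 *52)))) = -269568/11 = -24506.18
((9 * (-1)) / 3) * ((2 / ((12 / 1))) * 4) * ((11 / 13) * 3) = -66 / 13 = -5.08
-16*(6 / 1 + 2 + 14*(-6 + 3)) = 544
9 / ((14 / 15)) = 135 / 14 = 9.64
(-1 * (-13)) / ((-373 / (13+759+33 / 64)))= -642733 / 23872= -26.92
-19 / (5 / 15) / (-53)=57 / 53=1.08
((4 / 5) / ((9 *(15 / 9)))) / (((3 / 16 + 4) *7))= 64 / 35175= 0.00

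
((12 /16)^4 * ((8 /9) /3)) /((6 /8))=1 /8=0.12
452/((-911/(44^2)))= -875072/911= -960.56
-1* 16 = -16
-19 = -19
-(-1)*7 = 7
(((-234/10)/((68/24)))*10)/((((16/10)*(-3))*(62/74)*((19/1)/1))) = 21645/20026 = 1.08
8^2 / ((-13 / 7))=-448 / 13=-34.46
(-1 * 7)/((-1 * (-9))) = -7/9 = -0.78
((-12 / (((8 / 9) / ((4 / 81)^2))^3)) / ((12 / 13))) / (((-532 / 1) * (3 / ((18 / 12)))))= 0.00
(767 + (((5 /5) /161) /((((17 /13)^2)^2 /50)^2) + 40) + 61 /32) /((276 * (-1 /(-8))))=29136622956685885 /1239899030593104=23.50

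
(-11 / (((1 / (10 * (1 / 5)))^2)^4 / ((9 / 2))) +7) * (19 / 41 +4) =-56529.15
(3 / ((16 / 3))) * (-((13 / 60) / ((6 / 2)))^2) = -169 / 57600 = -0.00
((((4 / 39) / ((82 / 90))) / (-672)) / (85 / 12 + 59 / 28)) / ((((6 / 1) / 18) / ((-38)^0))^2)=-135 / 822952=-0.00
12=12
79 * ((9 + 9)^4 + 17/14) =116104799/14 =8293199.93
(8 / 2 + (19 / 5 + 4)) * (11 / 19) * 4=27.33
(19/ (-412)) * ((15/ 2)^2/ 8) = -4275/ 13184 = -0.32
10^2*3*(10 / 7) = 3000 / 7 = 428.57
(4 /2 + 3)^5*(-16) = -50000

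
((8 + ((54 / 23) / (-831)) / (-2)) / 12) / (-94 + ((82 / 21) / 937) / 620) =-51825512165 / 7306106570338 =-0.01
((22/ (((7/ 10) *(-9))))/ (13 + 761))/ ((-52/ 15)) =275/ 211302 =0.00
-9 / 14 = -0.64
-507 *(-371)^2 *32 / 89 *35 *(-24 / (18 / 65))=6773699004800 / 89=76108977582.02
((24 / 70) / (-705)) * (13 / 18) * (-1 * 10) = 52 / 14805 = 0.00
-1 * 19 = -19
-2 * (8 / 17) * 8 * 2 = -256 / 17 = -15.06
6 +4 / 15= 94 / 15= 6.27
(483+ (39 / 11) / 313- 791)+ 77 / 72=-306.92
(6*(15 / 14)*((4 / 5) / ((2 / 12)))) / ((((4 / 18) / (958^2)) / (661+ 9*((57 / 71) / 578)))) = 1728482978759832 / 20519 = 84238168466.29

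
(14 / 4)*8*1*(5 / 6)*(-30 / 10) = -70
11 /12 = 0.92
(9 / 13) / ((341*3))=3 / 4433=0.00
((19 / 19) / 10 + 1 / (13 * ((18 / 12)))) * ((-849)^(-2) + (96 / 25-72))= -72466447861 / 7027809750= -10.31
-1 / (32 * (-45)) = 1 / 1440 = 0.00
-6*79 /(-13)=474 /13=36.46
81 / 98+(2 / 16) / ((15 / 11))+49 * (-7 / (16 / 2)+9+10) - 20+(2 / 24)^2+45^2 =102102089 / 35280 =2894.05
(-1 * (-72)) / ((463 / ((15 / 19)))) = 1080 / 8797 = 0.12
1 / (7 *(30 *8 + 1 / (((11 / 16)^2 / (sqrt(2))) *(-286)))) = 17303 *sqrt(2) / 943090496558 + 4490907135 / 7544723972464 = 0.00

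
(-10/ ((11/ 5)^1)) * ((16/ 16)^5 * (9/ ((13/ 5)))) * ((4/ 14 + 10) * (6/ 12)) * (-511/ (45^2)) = 2920/ 143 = 20.42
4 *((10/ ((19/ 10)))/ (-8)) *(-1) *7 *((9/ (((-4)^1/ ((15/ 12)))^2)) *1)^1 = 39375/ 2432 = 16.19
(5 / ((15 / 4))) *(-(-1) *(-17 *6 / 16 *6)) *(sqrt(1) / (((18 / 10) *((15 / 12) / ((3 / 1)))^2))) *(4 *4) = -13056 / 5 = -2611.20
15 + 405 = 420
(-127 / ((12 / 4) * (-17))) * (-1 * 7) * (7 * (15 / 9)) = -31115 / 153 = -203.37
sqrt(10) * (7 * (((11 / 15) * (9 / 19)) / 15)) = 77 * sqrt(10) / 475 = 0.51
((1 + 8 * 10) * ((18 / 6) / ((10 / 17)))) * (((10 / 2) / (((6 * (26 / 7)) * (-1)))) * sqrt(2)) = -9639 * sqrt(2) / 104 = -131.07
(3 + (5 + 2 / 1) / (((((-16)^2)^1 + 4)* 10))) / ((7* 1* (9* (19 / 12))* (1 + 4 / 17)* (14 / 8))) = 265438 / 19062225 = 0.01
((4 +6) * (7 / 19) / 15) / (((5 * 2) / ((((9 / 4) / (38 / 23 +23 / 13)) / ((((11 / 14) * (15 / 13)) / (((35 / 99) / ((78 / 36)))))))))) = 102557 / 35278155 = 0.00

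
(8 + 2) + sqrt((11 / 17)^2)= 181 / 17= 10.65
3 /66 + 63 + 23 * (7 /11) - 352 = -6035 /22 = -274.32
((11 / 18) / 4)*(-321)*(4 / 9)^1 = -1177 / 54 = -21.80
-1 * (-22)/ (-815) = -22/ 815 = -0.03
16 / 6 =8 / 3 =2.67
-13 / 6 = -2.17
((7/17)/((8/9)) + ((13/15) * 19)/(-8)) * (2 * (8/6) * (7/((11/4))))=-91112/8415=-10.83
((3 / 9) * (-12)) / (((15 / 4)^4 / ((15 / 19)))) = -1024 / 64125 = -0.02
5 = 5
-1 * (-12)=12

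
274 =274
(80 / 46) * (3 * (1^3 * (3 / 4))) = 90 / 23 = 3.91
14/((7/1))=2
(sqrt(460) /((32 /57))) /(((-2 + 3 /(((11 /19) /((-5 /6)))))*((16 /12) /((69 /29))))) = -129789*sqrt(115) /128992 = -10.79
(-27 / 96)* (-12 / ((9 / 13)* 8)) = 39 / 64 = 0.61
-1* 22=-22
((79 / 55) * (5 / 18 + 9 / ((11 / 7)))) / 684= 93931 / 7448760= 0.01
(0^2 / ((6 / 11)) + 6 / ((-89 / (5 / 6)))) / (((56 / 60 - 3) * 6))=25 / 5518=0.00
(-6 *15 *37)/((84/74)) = -20535/7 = -2933.57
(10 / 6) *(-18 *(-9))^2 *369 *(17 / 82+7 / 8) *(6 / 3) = 34937325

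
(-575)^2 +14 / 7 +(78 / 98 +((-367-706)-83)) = 16144118 / 49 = 329471.80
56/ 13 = 4.31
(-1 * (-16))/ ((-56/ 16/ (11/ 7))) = -352/ 49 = -7.18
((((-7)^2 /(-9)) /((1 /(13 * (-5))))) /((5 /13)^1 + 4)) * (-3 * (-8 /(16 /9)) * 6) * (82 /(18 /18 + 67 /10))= 14550900 /209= 69621.53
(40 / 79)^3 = 64000 / 493039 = 0.13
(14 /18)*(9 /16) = 7 /16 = 0.44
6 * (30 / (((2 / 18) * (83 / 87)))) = 140940 / 83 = 1698.07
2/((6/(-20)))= -20/3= -6.67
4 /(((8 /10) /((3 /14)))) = 15 /14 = 1.07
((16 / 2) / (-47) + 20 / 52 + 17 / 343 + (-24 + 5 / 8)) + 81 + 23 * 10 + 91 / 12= 1486152385 / 5029752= 295.47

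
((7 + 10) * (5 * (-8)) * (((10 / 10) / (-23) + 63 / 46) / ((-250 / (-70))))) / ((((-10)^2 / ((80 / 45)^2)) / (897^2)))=-7223227648 / 1125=-6420646.80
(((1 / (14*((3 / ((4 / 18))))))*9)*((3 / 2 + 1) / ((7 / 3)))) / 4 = 5 / 392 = 0.01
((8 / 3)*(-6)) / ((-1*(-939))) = -16 / 939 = -0.02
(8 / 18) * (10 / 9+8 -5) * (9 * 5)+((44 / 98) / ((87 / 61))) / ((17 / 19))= 17952674 / 217413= 82.57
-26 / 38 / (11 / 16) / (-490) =104 / 51205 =0.00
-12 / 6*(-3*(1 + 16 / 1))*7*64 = 45696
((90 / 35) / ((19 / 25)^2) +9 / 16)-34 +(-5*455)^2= 5175596.01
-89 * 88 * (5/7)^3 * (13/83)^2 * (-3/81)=2.59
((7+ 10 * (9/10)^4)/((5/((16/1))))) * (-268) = -11629.91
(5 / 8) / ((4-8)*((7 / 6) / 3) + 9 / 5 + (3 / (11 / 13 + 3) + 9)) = 1125 / 18044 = 0.06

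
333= 333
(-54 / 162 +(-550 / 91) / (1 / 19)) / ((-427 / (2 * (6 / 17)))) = 125764 / 660569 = 0.19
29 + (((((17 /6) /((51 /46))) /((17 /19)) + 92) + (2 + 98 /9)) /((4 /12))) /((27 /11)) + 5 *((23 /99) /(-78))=21092261 /131274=160.67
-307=-307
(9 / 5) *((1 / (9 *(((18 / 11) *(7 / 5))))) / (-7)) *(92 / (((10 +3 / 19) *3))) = -9614 / 255339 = -0.04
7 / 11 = 0.64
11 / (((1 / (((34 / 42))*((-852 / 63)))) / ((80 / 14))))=-688.15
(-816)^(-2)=1 / 665856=0.00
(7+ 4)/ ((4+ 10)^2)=11/ 196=0.06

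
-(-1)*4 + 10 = 14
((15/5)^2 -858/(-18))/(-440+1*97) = -170/1029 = -0.17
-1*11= -11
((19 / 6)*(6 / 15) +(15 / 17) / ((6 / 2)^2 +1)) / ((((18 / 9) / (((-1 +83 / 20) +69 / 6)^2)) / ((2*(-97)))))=-5754200923 / 204000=-28206.87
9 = 9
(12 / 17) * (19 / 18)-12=-574 / 51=-11.25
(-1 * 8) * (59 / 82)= -236 / 41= -5.76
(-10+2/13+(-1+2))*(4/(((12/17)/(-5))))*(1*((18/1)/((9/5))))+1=97789/39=2507.41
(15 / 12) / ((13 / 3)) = 0.29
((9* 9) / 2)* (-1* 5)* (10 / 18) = -225 / 2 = -112.50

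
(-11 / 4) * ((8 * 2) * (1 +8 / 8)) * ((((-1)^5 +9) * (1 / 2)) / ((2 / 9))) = -1584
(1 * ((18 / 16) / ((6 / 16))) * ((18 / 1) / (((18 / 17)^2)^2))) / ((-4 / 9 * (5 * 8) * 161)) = -83521 / 5564160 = -0.02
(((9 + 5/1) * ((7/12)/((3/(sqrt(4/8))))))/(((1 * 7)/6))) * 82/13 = 287 * sqrt(2)/39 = 10.41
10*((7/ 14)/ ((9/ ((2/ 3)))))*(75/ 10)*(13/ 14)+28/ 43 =17503/ 5418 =3.23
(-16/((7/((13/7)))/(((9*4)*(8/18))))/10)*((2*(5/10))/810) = -832/99225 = -0.01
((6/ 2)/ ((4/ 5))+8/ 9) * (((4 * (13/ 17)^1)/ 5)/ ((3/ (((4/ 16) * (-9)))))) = -2171/ 1020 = -2.13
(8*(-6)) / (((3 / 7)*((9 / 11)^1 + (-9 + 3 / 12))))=4928 / 349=14.12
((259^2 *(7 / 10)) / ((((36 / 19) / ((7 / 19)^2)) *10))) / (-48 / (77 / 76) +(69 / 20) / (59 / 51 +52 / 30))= -118702311497 / 16296830100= -7.28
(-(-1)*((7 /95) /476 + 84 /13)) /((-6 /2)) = -542653 /251940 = -2.15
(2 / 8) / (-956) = -1 / 3824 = -0.00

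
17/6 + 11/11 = 23/6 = 3.83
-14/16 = -7/8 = -0.88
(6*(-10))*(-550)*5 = 165000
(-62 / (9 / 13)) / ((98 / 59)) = -23777 / 441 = -53.92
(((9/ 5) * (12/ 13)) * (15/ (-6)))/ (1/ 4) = -16.62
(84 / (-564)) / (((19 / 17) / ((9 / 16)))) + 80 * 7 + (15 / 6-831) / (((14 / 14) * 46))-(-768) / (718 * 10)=319727471193 / 589880080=542.02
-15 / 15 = -1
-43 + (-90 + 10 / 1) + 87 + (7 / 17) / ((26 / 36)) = -7830 / 221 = -35.43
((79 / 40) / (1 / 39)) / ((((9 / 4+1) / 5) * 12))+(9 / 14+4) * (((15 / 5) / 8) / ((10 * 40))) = 88519 / 8960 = 9.88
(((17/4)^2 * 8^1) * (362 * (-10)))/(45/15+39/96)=-16738880/109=-153567.71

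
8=8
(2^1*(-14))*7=-196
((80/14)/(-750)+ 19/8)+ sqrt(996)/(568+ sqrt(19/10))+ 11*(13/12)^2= -2*sqrt(47310)/3226221+ 11360*sqrt(249)/3226221+ 384983/25200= 15.33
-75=-75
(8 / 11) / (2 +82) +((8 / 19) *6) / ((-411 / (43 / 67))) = 189874 / 40286631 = 0.00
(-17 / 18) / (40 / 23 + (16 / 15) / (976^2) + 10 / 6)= -58196440 / 209864469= -0.28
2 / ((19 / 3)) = 6 / 19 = 0.32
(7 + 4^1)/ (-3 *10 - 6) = -11/ 36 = -0.31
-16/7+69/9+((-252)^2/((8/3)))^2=11909238629/21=567106601.38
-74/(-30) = 37/15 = 2.47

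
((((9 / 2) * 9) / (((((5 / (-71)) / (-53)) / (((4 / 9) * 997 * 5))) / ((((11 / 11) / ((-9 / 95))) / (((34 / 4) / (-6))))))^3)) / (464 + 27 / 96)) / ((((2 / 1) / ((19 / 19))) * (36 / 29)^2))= 77980298603457196454377110784000 / 1436710216203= 54276984825476433122.83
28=28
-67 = -67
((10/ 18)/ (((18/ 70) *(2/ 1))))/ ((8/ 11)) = 1925/ 1296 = 1.49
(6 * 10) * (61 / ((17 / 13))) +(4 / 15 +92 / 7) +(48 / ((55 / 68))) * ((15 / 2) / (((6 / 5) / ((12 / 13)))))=805230148 / 255255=3154.61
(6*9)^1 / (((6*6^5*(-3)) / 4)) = -1 / 648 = -0.00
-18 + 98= 80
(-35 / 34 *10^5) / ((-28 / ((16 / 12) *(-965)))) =-4730392.16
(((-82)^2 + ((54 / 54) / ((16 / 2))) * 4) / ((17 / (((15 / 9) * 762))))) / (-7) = -8540115 / 119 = -71765.67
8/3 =2.67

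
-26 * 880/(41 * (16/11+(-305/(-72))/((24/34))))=-217451520/2905219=-74.85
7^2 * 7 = 343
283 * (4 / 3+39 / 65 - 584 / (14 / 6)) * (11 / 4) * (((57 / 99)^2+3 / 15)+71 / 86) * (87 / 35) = -136001363941781 / 208593000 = -651993.90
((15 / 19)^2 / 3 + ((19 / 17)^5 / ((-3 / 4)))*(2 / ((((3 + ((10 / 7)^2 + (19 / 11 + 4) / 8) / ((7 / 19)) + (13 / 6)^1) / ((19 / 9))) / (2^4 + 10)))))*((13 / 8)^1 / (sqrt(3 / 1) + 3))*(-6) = 41.15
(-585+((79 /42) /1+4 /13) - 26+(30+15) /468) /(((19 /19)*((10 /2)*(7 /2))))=-664717 /19110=-34.78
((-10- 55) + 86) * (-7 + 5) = -42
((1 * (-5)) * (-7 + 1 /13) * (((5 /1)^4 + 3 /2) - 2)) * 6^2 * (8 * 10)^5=33151057920000000 /13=2550081378461538.46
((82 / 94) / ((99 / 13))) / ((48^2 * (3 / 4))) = 533 / 8040384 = 0.00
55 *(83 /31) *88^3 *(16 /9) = 49774714880 /279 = 178403995.99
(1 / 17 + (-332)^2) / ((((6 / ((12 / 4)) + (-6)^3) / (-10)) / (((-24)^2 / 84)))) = 35318.79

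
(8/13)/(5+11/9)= 9/91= 0.10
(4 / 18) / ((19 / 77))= 154 / 171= 0.90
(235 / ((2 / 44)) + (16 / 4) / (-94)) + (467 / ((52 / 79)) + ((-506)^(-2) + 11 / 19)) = 8738651969951 / 1486160962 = 5880.02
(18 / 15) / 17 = 0.07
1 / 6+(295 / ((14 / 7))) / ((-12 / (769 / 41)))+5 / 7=-1581917 / 6888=-229.66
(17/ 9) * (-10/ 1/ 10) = -17/ 9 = -1.89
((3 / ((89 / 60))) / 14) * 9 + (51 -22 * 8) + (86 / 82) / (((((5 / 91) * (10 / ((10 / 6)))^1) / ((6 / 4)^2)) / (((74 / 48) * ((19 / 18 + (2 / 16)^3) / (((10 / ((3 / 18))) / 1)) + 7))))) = -104540708858821 / 2259881164800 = -46.26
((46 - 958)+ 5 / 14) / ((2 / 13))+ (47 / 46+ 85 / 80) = -15259179 / 2576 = -5923.59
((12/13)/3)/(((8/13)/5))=5/2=2.50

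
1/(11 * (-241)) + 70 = 185569/2651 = 70.00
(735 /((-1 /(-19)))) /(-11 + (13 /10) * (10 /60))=-837900 /647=-1295.05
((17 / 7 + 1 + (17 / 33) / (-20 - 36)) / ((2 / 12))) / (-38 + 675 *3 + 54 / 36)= 0.01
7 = 7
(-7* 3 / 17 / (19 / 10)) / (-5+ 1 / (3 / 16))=-630 / 323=-1.95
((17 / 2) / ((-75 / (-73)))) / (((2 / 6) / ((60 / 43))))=7446 / 215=34.63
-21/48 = -0.44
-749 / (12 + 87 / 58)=-1498 / 27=-55.48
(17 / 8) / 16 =0.13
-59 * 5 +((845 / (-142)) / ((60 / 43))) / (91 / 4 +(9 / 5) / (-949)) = -54293635445 / 183929334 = -295.19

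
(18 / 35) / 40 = 9 / 700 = 0.01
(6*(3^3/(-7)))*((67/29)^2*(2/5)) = -1454436/29435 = -49.41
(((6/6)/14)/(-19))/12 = -1/3192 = -0.00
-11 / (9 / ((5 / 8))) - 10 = -775 / 72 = -10.76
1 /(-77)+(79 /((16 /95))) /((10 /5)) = 577853 /2464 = 234.52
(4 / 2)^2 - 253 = -249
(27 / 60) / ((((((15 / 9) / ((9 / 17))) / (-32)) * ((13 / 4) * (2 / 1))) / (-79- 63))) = 552096 / 5525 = 99.93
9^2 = 81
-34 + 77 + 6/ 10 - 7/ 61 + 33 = 23328/ 305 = 76.49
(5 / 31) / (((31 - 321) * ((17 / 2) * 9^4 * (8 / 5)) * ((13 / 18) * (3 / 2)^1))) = -5 / 869021946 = -0.00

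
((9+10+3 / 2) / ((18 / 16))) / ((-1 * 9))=-164 / 81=-2.02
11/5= 2.20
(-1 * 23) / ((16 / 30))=-345 / 8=-43.12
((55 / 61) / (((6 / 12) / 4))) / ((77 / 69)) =2760 / 427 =6.46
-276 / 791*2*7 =-552 / 113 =-4.88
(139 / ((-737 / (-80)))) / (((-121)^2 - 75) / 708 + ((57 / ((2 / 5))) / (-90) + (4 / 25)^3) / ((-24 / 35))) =0.66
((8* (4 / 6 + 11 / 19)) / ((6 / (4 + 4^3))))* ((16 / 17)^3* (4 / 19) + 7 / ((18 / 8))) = 3136691392 / 8450649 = 371.18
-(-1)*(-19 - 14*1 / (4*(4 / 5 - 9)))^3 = -3532642667 / 551368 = -6407.05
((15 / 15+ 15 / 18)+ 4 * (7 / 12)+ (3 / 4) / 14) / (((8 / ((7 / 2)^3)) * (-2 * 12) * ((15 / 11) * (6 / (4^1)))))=-382151 / 829440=-0.46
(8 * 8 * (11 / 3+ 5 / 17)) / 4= 3232 / 51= 63.37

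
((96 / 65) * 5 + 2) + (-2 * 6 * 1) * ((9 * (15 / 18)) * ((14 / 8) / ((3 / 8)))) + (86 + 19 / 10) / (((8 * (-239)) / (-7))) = -101982571 / 248560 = -410.29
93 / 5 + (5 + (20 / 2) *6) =418 / 5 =83.60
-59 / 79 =-0.75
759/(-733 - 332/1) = -253/355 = -0.71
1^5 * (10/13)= 10/13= 0.77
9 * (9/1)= 81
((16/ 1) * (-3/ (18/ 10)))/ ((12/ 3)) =-20/ 3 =-6.67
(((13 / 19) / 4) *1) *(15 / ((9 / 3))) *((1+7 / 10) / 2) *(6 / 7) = 663 / 1064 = 0.62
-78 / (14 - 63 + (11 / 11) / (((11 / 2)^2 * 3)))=28314 / 17783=1.59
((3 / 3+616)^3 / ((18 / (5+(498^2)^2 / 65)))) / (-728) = -14446840082112015533 / 851760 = -16961162865257.84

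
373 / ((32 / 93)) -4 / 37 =1283365 / 1184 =1083.92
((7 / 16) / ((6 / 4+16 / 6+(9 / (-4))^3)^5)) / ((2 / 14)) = -0.00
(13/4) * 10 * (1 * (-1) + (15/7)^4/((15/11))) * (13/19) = 14670890/45619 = 321.60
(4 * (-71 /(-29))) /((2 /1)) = 142 /29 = 4.90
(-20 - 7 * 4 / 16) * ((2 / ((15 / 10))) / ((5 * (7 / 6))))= -4.97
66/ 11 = 6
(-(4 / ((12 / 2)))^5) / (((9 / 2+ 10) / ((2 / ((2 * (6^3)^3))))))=-1 / 1109648808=-0.00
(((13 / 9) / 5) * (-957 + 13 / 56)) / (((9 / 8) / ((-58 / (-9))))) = -1583.33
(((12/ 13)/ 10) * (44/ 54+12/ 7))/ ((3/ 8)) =7648/ 12285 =0.62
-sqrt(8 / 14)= -2 * sqrt(7) / 7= -0.76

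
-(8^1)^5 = -32768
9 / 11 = 0.82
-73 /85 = -0.86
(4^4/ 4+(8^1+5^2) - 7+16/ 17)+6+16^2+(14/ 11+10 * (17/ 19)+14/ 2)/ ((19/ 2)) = 23948366/ 67507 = 354.75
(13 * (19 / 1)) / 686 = 247 / 686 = 0.36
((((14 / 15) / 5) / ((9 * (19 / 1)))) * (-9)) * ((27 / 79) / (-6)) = 21 / 37525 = 0.00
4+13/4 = 29/4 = 7.25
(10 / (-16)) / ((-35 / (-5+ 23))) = 9 / 28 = 0.32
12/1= 12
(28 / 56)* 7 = 7 / 2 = 3.50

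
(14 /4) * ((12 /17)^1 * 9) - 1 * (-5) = 27.24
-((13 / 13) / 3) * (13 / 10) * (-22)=143 / 15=9.53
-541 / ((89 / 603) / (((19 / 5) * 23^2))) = -3278867373 / 445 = -7368241.29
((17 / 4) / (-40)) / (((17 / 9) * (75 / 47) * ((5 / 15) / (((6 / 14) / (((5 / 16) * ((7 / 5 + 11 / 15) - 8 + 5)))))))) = 0.17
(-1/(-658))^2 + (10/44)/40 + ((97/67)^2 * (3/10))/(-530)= 509637035517/113310445586800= 0.00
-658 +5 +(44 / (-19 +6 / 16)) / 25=-2432777 / 3725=-653.09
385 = 385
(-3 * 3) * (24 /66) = -36 /11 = -3.27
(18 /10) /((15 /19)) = 57 /25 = 2.28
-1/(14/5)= -5/14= -0.36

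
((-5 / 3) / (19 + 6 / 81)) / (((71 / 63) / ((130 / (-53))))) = 73710 / 387589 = 0.19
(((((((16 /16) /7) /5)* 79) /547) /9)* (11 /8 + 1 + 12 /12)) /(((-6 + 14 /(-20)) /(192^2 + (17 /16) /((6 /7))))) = -279585977 /32837504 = -8.51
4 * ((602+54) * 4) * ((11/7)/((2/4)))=230912/7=32987.43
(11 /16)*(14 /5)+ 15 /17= 1909 /680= 2.81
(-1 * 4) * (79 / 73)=-4.33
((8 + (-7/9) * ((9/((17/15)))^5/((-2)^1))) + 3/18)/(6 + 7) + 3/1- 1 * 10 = 51960888973/55374423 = 938.36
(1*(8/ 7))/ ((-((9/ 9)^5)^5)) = -8/ 7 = -1.14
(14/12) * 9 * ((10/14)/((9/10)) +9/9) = 113/6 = 18.83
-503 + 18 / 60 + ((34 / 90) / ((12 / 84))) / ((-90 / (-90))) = -500.06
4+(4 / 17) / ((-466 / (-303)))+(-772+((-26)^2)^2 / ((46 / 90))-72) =81377174538 / 91103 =893243.63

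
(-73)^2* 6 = 31974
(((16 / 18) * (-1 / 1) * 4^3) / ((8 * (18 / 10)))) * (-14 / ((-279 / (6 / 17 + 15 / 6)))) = -217280 / 384183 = -0.57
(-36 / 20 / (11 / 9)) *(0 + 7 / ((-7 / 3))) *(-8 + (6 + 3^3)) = 1215 / 11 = 110.45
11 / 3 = 3.67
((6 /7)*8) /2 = 24 /7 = 3.43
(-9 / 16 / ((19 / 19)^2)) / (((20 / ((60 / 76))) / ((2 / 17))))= -27 / 10336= -0.00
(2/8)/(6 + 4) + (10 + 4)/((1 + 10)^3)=1891/53240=0.04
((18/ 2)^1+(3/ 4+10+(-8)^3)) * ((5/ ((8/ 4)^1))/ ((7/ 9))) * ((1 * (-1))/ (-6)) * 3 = -88605/ 112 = -791.12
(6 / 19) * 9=54 / 19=2.84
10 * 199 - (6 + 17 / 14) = 27759 / 14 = 1982.79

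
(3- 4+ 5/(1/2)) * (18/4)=81/2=40.50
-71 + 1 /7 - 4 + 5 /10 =-1041 /14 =-74.36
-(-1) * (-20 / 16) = -5 / 4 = -1.25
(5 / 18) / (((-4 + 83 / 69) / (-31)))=3565 / 1158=3.08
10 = 10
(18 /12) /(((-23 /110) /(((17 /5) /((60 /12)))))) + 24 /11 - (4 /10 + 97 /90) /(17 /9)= -149623 /43010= -3.48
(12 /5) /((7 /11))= 132 /35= 3.77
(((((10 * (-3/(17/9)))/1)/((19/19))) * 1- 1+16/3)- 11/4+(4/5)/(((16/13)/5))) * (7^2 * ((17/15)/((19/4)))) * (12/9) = -441784/2565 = -172.24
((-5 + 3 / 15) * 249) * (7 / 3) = -13944 / 5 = -2788.80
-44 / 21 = -2.10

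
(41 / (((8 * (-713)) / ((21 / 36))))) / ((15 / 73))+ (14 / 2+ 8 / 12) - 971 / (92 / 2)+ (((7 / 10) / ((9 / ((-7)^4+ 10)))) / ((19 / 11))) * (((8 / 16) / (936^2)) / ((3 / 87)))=-13.46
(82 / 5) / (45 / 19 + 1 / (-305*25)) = 1187975 / 171553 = 6.92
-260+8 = -252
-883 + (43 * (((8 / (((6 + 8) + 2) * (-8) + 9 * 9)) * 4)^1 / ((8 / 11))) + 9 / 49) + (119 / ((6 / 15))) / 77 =-919.21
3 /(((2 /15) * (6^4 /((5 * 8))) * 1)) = 25 /36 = 0.69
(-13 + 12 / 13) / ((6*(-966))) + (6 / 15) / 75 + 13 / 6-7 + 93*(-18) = -15812021893 / 9418500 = -1678.83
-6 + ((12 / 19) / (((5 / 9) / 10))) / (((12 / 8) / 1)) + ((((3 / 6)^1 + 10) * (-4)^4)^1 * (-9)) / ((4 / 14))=-1608738 / 19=-84670.42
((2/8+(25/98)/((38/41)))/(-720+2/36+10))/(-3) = 2934/11897249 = 0.00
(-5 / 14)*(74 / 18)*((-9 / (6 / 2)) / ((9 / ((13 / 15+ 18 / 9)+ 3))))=1628 / 567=2.87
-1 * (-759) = 759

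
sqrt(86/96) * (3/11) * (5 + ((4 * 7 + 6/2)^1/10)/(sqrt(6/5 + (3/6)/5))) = sqrt(129) * (31 * sqrt(130) + 650)/5720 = 1.99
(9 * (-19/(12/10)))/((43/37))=-10545/86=-122.62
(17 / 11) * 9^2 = 1377 / 11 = 125.18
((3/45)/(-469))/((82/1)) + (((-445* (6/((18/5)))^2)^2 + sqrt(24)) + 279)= 2* sqrt(6) + 23803237592933/15575490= 1528254.58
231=231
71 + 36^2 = 1367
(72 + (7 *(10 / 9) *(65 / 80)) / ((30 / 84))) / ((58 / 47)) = 151763 / 2088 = 72.68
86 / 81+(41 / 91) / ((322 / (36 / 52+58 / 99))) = 51566143 / 48486438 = 1.06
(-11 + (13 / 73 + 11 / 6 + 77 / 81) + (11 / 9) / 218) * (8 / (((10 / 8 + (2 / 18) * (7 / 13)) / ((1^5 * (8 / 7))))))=-17229032704 / 307291383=-56.07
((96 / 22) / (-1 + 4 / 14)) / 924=-4 / 605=-0.01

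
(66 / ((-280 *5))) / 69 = -11 / 16100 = -0.00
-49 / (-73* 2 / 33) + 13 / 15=11.94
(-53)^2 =2809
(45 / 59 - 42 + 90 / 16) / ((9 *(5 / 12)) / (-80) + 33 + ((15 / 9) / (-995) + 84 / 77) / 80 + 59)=-4415388120 / 11402492633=-0.39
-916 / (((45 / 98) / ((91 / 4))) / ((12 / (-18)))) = 4084444 / 135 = 30255.14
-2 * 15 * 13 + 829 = 439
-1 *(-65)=65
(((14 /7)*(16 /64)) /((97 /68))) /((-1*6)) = -17 /291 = -0.06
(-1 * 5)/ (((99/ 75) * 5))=-25/ 33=-0.76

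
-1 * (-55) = 55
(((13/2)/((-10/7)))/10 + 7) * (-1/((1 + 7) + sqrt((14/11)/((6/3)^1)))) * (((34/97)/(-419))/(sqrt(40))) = -1309 * sqrt(770)/3332726000 + 14399 * sqrt(10)/416590750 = 0.00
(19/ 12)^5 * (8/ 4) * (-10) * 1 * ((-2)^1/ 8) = 12380495/ 248832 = 49.75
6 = 6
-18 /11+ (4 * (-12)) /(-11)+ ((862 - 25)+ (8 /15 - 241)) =98878 /165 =599.26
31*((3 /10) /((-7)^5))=-93 /168070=-0.00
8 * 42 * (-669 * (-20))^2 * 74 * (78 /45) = 7715521981440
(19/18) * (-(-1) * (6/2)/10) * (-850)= -1615/6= -269.17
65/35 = 1.86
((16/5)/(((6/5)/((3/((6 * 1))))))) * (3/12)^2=1/12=0.08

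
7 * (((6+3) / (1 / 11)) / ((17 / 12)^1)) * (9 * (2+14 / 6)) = 324324 / 17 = 19077.88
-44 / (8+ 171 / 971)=-42724 / 7939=-5.38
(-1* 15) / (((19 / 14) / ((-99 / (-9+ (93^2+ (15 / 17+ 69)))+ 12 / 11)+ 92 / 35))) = -23487269 / 573078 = -40.98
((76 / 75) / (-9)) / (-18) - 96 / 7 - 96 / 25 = -149246 / 8505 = -17.55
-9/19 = -0.47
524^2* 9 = 2471184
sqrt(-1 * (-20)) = 2 * sqrt(5) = 4.47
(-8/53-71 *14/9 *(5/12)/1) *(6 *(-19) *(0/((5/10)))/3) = 0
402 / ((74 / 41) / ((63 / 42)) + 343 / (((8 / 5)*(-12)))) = -1582272 / 65579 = -24.13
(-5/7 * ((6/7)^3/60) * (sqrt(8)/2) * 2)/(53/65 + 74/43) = -33540 * sqrt(2)/5673563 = -0.01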